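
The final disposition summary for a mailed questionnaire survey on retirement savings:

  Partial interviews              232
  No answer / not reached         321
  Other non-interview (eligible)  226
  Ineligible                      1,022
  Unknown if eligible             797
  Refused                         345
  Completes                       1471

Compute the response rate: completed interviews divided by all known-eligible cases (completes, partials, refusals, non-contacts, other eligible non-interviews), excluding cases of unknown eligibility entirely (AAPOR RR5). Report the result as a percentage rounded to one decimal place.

56.7%

Top → 1471
Denom → 1471 + 232 + 345 + 321 + 226 = 2595
RR5 = 1471 / 2595 = 0.5669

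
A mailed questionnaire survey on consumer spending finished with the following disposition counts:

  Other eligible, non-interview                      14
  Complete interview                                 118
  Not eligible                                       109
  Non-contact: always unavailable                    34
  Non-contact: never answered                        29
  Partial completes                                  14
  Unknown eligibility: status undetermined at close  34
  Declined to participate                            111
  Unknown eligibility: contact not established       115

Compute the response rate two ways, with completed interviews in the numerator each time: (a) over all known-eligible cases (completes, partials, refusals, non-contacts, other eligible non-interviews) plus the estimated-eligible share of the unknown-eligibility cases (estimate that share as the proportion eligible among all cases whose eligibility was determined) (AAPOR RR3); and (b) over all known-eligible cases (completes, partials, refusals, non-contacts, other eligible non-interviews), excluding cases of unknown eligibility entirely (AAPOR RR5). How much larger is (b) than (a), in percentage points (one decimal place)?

9.5

No answer / not reached = 29 + 34 = 63
Undetermined eligibility = 115 + 34 = 149
Num = 118
Eligible (known) = 118 + 14 + 111 + 63 + 14 = 320
e = 320 / (320 + 109) = 320 / 429 = 0.7459
Estimated eligible among unknowns = 0.7459 × 149 = 111.14
Base = 320 + 111.14 = 431.14
RR3 = 118 / 431.14 = 0.2737
Base = 118 + 14 + 111 + 63 + 14 = 320
RR5 = 118 / 320 = 0.3688
Difference = 36.88 − 27.37 = 9.51 percentage points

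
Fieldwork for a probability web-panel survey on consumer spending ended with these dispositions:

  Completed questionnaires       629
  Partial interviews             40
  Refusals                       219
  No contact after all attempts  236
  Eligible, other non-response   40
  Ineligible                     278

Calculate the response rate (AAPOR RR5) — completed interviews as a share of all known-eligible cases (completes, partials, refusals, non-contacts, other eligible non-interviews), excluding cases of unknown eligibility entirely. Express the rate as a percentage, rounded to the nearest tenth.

54.0%

Num → 629
Denom → 629 + 40 + 219 + 236 + 40 = 1164
RR5 = 629 / 1164 = 0.5404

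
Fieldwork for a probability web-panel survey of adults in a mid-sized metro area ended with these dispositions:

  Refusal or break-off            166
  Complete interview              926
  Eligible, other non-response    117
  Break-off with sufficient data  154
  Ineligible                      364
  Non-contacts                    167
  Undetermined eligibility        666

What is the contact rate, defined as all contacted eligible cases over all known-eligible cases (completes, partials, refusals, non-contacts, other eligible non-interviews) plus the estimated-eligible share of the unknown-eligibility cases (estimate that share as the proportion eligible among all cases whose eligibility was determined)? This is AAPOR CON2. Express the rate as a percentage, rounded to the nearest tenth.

65.9%

Top → 926 + 154 + 166 + 117 = 1363
Eligible (known) → 926 + 154 + 166 + 167 + 117 = 1530
e = 1530 / (1530 + 364) = 1530 / 1894 = 0.8078
Estimated eligible among unknowns → 0.8078 × 666 = 537.99
Denom → 1530 + 537.99 = 2067.99
CON2 = 1363 / 2067.99 = 0.6591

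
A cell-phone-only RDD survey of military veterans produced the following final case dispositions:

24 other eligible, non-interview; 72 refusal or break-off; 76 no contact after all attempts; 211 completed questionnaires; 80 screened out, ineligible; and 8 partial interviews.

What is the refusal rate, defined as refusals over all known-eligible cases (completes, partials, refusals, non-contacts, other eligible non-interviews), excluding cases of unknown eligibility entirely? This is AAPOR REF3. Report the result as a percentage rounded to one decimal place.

Numerator = 72
Base = 211 + 8 + 72 + 76 + 24 = 391
REF3 = 72 / 391 = 0.1841

18.4%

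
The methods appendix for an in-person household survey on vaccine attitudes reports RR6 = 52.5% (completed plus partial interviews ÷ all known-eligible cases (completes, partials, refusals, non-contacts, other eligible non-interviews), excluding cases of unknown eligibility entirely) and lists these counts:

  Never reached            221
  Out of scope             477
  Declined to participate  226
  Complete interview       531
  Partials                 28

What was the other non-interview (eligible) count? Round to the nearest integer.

59

Num = 531 + 28 = 559
RR6 = 559 / D = 0.525
D = 559 / 0.525 = 1064.8
Remaining denominator categories sum to 1006
other non-interview (eligible) = 1064.8 − 1006 ≈ 59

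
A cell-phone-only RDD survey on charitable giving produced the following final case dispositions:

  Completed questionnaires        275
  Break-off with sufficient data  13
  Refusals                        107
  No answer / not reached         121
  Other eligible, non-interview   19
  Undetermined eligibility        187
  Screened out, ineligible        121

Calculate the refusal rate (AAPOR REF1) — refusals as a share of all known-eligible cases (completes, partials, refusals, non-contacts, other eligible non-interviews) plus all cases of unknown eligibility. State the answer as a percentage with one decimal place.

Top = 107
Base = 275 + 13 + 107 + 121 + 19 + 187 = 722
REF1 = 107 / 722 = 0.1482

14.8%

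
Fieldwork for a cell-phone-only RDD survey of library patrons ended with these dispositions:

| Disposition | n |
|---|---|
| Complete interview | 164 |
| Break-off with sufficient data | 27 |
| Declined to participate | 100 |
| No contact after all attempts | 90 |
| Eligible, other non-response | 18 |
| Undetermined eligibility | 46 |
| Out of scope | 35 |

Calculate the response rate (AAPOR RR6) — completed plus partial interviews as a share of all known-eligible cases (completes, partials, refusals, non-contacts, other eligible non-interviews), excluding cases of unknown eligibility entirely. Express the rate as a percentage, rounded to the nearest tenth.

47.9%

Numerator → 164 + 27 = 191
Base → 164 + 27 + 100 + 90 + 18 = 399
RR6 = 191 / 399 = 0.4787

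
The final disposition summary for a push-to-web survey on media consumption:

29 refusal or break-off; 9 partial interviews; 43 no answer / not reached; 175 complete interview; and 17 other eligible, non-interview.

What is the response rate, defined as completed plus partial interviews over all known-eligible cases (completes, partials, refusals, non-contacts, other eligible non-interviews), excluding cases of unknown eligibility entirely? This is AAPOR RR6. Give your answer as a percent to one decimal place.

Numerator → 175 + 9 = 184
Denom → 175 + 9 + 29 + 43 + 17 = 273
RR6 = 184 / 273 = 0.6740

67.4%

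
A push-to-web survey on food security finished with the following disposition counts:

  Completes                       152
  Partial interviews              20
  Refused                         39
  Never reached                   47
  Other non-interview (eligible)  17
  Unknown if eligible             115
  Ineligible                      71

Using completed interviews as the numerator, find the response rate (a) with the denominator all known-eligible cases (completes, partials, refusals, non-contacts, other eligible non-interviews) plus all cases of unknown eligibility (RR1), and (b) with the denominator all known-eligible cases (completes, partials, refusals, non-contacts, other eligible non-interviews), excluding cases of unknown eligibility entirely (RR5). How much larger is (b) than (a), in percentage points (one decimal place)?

16.3

Num = 152
Base = 152 + 20 + 39 + 47 + 17 + 115 = 390
RR1 = 152 / 390 = 0.3897
Base = 152 + 20 + 39 + 47 + 17 = 275
RR5 = 152 / 275 = 0.5527
Difference = 55.27 − 38.97 = 16.30 percentage points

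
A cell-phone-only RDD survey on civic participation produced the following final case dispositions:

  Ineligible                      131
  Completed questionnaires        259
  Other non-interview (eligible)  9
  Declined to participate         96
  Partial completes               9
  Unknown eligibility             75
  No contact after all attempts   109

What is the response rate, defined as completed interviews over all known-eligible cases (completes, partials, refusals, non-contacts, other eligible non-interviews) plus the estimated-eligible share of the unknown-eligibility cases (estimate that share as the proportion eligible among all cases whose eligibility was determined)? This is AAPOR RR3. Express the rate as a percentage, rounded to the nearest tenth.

47.9%

Top = 259
Known eligible = 259 + 9 + 96 + 109 + 9 = 482
e = 482 / (482 + 131) = 482 / 613 = 0.7863
Eligible share of unknowns = 0.7863 × 75 = 58.97
Base = 482 + 58.97 = 540.97
RR3 = 259 / 540.97 = 0.4788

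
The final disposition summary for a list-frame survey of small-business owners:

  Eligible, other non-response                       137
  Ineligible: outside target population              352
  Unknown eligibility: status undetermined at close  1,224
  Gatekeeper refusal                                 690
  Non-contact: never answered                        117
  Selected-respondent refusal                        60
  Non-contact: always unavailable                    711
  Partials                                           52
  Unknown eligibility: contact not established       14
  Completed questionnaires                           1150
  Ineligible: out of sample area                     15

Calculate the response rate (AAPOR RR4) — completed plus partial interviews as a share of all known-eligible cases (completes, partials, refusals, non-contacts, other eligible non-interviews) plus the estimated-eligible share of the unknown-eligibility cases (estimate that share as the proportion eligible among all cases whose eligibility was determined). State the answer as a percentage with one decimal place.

29.9%

Refused = 690 + 60 = 750
Non-contacts = 117 + 711 = 828
Undetermined eligibility = 14 + 1224 = 1238
Ineligible = 352 + 15 = 367
Top = 1150 + 52 = 1202
Eligible (known) = 1150 + 52 + 750 + 828 + 137 = 2917
e = 2917 / (2917 + 367) = 2917 / 3284 = 0.8882
e × U = 0.8882 × 1238 = 1099.59
Denom = 2917 + 1099.59 = 4016.59
RR4 = 1202 / 4016.59 = 0.2993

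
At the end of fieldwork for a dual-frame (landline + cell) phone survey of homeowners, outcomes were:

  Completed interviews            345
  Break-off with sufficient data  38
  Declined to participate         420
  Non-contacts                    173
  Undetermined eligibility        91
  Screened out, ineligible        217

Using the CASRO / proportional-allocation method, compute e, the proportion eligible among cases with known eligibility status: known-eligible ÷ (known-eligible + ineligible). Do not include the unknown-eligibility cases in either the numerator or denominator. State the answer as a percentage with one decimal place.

81.8%

Determined eligible: 345 + 38 + 420 + 173 = 976
e = 976 / (976 + 217) = 976 / 1193 = 0.8181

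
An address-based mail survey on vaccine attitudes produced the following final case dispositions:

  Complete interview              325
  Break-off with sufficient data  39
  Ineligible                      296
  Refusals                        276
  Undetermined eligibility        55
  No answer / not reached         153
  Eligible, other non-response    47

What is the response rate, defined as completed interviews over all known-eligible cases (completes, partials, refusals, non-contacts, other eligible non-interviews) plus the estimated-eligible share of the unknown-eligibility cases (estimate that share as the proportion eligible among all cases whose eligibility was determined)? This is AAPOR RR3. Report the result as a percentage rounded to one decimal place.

36.9%

Num = 325
Eligible (known) = 325 + 39 + 276 + 153 + 47 = 840
e = 840 / (840 + 296) = 840 / 1136 = 0.7394
e × U = 0.7394 × 55 = 40.67
Base = 840 + 40.67 = 880.67
RR3 = 325 / 880.67 = 0.3690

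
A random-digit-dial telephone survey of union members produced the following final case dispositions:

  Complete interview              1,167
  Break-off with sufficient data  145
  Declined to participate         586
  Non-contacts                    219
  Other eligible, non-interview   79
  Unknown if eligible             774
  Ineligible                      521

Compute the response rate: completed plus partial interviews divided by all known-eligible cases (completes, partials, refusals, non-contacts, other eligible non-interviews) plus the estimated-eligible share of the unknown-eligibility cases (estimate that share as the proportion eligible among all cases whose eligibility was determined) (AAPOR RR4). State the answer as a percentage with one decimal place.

46.5%

Top: 1167 + 145 = 1312
Eligible (known): 1167 + 145 + 586 + 219 + 79 = 2196
e = 2196 / (2196 + 521) = 2196 / 2717 = 0.8082
e × U: 0.8082 × 774 = 625.55
Denominator: 2196 + 625.55 = 2821.55
RR4 = 1312 / 2821.55 = 0.4650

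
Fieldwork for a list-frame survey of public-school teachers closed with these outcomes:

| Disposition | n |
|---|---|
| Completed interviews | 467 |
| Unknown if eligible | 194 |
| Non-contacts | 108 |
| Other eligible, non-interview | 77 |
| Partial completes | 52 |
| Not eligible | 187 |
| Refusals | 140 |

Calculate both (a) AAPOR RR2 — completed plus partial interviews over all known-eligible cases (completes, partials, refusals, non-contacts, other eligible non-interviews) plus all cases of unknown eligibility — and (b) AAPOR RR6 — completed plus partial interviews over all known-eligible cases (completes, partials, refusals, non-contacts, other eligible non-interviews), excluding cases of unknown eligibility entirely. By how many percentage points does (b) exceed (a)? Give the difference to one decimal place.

Top → 467 + 52 = 519
Base → 467 + 52 + 140 + 108 + 77 + 194 = 1038
RR2 = 519 / 1038 = 0.5000
Base → 467 + 52 + 140 + 108 + 77 = 844
RR6 = 519 / 844 = 0.6149
Difference = 61.49 − 50.00 = 11.49 percentage points

11.5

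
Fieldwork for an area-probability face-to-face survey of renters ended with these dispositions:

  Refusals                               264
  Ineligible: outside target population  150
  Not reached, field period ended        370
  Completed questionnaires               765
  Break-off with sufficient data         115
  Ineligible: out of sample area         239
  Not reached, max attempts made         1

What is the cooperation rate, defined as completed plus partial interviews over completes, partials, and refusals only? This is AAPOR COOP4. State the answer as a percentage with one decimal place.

No contact after all attempts = 370 + 1 = 371
Not eligible = 150 + 239 = 389
Num: 765 + 115 = 880
Denominator: 765 + 115 + 264 = 1144
COOP4 = 880 / 1144 = 0.7692

76.9%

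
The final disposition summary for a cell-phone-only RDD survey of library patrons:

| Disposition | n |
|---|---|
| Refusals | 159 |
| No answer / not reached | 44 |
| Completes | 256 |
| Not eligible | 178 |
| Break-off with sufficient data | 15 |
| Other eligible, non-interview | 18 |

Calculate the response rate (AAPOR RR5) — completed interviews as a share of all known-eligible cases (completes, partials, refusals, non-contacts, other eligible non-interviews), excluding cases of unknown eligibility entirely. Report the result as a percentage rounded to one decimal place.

Num: 256
Denom: 256 + 15 + 159 + 44 + 18 = 492
RR5 = 256 / 492 = 0.5203

52.0%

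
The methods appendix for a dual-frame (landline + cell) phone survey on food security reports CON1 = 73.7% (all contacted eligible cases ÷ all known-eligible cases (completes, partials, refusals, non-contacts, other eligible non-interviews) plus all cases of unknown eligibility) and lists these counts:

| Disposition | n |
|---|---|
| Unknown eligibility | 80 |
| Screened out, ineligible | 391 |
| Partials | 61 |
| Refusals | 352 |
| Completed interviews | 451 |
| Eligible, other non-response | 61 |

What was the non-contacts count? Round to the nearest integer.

250

Top = 451 + 61 + 352 + 61 = 925
CON1 = 925 / D = 0.737
D = 925 / 0.737 = 1255.1
Rest of base = 1005
non-contacts = 1255.1 − 1005 ≈ 250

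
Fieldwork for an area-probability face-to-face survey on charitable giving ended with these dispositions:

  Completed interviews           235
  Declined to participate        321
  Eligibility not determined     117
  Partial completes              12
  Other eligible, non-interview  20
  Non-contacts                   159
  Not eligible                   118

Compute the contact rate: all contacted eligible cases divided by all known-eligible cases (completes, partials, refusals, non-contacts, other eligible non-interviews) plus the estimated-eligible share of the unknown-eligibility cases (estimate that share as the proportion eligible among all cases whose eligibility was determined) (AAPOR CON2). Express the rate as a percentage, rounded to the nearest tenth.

69.3%

Numerator: 235 + 12 + 321 + 20 = 588
Determined eligible: 235 + 12 + 321 + 159 + 20 = 747
e = 747 / (747 + 118) = 747 / 865 = 0.8636
e × U: 0.8636 × 117 = 101.04
Denominator: 747 + 101.04 = 848.04
CON2 = 588 / 848.04 = 0.6934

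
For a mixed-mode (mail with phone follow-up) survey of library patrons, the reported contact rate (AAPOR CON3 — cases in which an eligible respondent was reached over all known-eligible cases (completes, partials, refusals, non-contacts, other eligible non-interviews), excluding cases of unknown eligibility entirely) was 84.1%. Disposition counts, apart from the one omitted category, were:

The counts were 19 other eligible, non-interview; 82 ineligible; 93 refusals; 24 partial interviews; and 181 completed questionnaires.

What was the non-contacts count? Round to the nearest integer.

60

Numerator: 181 + 24 + 93 + 19 = 317
CON3 = 317 / D = 0.841
D = 317 / 0.841 = 376.9
Remaining denominator categories sum to 317
non-contacts = 376.9 − 317 ≈ 60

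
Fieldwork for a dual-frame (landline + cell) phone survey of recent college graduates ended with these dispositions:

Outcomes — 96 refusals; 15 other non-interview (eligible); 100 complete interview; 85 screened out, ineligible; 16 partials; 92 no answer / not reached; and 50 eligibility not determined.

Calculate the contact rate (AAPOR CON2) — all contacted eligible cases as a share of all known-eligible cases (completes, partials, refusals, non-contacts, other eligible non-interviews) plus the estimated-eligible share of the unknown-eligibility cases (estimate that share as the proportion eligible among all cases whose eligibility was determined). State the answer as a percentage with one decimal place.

63.3%

Num = 100 + 16 + 96 + 15 = 227
Determined eligible = 100 + 16 + 96 + 92 + 15 = 319
e = 319 / (319 + 85) = 319 / 404 = 0.7896
e × U = 0.7896 × 50 = 39.48
Denominator = 319 + 39.48 = 358.48
CON2 = 227 / 358.48 = 0.6332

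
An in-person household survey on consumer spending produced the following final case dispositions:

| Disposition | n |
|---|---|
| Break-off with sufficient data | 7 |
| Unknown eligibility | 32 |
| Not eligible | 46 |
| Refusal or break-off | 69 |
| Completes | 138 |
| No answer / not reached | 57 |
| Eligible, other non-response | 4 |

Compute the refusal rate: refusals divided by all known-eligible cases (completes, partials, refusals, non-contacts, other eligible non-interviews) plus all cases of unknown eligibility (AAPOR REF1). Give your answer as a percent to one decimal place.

22.5%

Num → 69
Denom → 138 + 7 + 69 + 57 + 4 + 32 = 307
REF1 = 69 / 307 = 0.2248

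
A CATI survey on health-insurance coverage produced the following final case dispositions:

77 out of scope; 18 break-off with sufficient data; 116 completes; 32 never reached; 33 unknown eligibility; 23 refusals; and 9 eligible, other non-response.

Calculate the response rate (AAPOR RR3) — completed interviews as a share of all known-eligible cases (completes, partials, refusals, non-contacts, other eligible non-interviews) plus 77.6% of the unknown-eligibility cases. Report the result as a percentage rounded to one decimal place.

51.9%

Top: 116
Known eligible: 116 + 18 + 23 + 32 + 9 = 198
e × U: 0.7760 × 33 = 25.61
Denominator: 198 + 25.61 = 223.61
RR3 = 116 / 223.61 = 0.5188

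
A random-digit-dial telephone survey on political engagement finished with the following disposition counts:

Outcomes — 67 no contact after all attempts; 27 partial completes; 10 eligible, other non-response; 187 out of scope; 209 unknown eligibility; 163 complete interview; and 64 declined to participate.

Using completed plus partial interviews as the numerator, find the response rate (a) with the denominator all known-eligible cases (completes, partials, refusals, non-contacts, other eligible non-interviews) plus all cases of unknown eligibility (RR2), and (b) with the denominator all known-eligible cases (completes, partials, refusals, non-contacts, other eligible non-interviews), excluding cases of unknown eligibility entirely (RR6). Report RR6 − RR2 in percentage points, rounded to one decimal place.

Numerator → 163 + 27 = 190
Base → 163 + 27 + 64 + 67 + 10 + 209 = 540
RR2 = 190 / 540 = 0.3519
Base → 163 + 27 + 64 + 67 + 10 = 331
RR6 = 190 / 331 = 0.5740
Difference = 57.40 − 35.19 = 22.21 percentage points

22.2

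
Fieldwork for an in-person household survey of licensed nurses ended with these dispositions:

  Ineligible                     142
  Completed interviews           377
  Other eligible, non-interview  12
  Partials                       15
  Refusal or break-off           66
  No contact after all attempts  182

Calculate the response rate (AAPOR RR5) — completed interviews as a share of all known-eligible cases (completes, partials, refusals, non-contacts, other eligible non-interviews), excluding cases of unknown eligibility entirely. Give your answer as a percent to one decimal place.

Num → 377
Denom → 377 + 15 + 66 + 182 + 12 = 652
RR5 = 377 / 652 = 0.5782

57.8%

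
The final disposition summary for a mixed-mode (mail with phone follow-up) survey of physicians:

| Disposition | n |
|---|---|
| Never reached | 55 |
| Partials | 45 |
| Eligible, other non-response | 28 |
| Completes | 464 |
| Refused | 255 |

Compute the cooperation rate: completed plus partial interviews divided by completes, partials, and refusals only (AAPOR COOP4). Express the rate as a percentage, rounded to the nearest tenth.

Numerator → 464 + 45 = 509
Denominator → 464 + 45 + 255 = 764
COOP4 = 509 / 764 = 0.6662

66.6%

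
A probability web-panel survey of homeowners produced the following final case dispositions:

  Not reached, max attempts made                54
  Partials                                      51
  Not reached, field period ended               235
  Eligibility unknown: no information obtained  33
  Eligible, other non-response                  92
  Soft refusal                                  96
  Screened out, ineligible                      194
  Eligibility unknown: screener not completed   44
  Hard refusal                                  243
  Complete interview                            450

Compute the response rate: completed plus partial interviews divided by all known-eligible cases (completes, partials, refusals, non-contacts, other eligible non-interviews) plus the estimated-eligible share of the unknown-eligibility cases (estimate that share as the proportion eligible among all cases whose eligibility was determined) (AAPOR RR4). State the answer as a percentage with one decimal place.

38.9%

Refusal or break-off = 243 + 96 = 339
Non-contacts = 235 + 54 = 289
Unknown eligibility = 44 + 33 = 77
Numerator = 450 + 51 = 501
Eligible (known) = 450 + 51 + 339 + 289 + 92 = 1221
e = 1221 / (1221 + 194) = 1221 / 1415 = 0.8629
Eligible share of unknowns = 0.8629 × 77 = 66.44
Base = 1221 + 66.44 = 1287.44
RR4 = 501 / 1287.44 = 0.3891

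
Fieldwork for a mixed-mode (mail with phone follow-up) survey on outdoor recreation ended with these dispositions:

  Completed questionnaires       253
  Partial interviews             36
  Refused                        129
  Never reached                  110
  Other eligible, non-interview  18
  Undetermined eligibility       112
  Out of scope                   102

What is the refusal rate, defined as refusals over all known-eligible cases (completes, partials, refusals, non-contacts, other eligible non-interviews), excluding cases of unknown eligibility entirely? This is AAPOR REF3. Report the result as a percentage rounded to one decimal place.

23.6%

Numerator = 129
Denom = 253 + 36 + 129 + 110 + 18 = 546
REF3 = 129 / 546 = 0.2363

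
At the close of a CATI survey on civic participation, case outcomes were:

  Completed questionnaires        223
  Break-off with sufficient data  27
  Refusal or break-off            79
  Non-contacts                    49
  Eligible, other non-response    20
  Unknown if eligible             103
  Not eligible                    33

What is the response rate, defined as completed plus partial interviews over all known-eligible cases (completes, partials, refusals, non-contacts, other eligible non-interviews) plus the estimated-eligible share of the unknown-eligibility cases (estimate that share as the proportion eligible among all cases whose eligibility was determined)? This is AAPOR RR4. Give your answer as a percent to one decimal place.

50.7%

Numerator = 223 + 27 = 250
Known eligible = 223 + 27 + 79 + 49 + 20 = 398
e = 398 / (398 + 33) = 398 / 431 = 0.9234
e × U = 0.9234 × 103 = 95.11
Denom = 398 + 95.11 = 493.11
RR4 = 250 / 493.11 = 0.5070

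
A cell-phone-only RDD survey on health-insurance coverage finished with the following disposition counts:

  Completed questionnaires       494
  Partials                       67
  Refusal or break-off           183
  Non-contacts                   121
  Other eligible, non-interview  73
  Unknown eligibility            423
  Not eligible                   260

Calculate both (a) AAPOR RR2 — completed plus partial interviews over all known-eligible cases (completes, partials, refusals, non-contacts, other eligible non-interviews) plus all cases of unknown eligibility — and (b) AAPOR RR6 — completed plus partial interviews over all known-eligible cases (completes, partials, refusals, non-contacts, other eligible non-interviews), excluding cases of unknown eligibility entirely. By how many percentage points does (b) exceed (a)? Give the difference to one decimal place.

Num → 494 + 67 = 561
Base → 494 + 67 + 183 + 121 + 73 + 423 = 1361
RR2 = 561 / 1361 = 0.4122
Base → 494 + 67 + 183 + 121 + 73 = 938
RR6 = 561 / 938 = 0.5981
Difference = 59.81 − 41.22 = 18.59 percentage points

18.6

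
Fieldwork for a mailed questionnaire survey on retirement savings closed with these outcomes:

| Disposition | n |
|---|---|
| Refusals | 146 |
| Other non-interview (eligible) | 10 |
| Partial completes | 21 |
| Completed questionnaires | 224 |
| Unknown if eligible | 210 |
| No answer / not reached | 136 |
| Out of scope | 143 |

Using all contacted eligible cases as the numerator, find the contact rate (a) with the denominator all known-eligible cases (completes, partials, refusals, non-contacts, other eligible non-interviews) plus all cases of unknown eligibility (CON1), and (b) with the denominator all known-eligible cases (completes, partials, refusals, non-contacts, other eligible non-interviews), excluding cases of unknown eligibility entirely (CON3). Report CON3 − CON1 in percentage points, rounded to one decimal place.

21.0

Num = 224 + 21 + 146 + 10 = 401
Base = 224 + 21 + 146 + 136 + 10 + 210 = 747
CON1 = 401 / 747 = 0.5368
Base = 224 + 21 + 146 + 136 + 10 = 537
CON3 = 401 / 537 = 0.7467
Difference = 74.67 − 53.68 = 20.99 percentage points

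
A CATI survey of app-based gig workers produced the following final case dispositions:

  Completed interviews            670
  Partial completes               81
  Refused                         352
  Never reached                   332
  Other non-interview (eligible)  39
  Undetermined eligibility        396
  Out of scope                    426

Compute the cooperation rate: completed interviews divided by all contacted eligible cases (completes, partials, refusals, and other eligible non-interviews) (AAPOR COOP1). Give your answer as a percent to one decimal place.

58.7%

Numerator → 670
Denominator → 670 + 81 + 352 + 39 = 1142
COOP1 = 670 / 1142 = 0.5867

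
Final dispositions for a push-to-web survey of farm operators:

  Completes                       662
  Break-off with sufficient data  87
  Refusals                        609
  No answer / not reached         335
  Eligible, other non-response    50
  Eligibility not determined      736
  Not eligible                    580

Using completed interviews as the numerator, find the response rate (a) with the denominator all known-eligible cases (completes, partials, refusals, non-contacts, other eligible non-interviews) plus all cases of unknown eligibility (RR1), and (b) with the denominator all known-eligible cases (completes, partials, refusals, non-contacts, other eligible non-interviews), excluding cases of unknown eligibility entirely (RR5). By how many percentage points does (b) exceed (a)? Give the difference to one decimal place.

Numerator → 662
Denominator → 662 + 87 + 609 + 335 + 50 + 736 = 2479
RR1 = 662 / 2479 = 0.2670
Denominator → 662 + 87 + 609 + 335 + 50 = 1743
RR5 = 662 / 1743 = 0.3798
Difference = 37.98 − 26.70 = 11.28 percentage points

11.3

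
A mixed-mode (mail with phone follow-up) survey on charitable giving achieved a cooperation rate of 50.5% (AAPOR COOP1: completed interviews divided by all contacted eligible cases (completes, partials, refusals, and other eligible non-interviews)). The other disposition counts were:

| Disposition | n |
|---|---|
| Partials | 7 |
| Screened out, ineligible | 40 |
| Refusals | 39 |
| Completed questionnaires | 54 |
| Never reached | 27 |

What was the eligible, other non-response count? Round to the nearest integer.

COOP1 = 54 / D = 0.505
D = 54 / 0.505 = 106.9
Remaining denominator categories sum to 100
eligible, other non-response = 106.9 − 100 ≈ 7

7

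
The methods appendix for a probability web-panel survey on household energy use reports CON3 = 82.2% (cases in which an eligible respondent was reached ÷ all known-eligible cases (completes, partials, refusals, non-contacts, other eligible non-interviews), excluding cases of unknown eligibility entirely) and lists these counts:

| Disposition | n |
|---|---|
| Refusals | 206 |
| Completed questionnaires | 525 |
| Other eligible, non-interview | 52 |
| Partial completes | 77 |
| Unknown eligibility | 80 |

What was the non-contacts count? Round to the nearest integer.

Numerator = 525 + 77 + 206 + 52 = 860
CON3 = 860 / D = 0.822
D = 860 / 0.822 = 1046.2
Other denominator terms total 860
non-contacts = 1046.2 − 860 ≈ 186

186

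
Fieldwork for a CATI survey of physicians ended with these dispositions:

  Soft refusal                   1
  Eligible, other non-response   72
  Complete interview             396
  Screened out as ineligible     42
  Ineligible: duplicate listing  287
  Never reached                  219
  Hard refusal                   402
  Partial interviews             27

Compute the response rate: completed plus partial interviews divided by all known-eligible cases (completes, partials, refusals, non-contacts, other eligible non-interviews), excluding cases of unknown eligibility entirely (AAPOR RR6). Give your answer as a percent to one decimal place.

Refusals = 402 + 1 = 403
Out of scope = 42 + 287 = 329
Num → 396 + 27 = 423
Denom → 396 + 27 + 403 + 219 + 72 = 1117
RR6 = 423 / 1117 = 0.3787

37.9%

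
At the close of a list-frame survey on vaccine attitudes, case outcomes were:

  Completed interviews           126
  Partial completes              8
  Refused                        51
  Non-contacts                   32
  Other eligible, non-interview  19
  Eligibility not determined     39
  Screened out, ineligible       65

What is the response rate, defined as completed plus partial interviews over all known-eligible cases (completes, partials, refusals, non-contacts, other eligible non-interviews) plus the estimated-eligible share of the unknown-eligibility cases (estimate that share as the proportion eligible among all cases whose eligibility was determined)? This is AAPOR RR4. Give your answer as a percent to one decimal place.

50.3%

Top = 126 + 8 = 134
Eligible (known) = 126 + 8 + 51 + 32 + 19 = 236
e = 236 / (236 + 65) = 236 / 301 = 0.7841
Estimated eligible among unknowns = 0.7841 × 39 = 30.58
Base = 236 + 30.58 = 266.58
RR4 = 134 / 266.58 = 0.5027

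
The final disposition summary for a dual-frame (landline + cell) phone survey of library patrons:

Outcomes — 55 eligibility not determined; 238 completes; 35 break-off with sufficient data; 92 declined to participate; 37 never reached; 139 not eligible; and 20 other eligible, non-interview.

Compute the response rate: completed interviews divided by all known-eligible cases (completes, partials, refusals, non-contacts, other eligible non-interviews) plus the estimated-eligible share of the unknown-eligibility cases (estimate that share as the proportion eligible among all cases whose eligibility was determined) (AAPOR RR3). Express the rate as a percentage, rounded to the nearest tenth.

51.4%

Num → 238
Eligible (known) → 238 + 35 + 92 + 37 + 20 = 422
e = 422 / (422 + 139) = 422 / 561 = 0.7522
Eligible share of unknowns → 0.7522 × 55 = 41.37
Denominator → 422 + 41.37 = 463.37
RR3 = 238 / 463.37 = 0.5136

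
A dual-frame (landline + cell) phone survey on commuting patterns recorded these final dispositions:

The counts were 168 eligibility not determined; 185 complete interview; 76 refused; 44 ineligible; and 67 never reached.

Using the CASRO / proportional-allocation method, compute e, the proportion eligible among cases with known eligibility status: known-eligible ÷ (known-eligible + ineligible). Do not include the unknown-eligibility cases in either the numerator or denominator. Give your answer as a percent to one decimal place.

Eligible (known): 185 + 76 + 67 = 328
e = 328 / (328 + 44) = 328 / 372 = 0.8817

88.2%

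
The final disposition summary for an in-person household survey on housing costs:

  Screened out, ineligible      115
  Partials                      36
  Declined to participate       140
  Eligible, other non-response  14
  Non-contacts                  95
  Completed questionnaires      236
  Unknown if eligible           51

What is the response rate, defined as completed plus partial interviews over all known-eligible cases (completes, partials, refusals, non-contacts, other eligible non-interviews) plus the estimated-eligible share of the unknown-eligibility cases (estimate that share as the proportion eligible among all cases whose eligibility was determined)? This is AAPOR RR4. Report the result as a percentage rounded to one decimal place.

Top → 236 + 36 = 272
Determined eligible → 236 + 36 + 140 + 95 + 14 = 521
e = 521 / (521 + 115) = 521 / 636 = 0.8192
Estimated eligible among unknowns → 0.8192 × 51 = 41.78
Denom → 521 + 41.78 = 562.78
RR4 = 272 / 562.78 = 0.4833

48.3%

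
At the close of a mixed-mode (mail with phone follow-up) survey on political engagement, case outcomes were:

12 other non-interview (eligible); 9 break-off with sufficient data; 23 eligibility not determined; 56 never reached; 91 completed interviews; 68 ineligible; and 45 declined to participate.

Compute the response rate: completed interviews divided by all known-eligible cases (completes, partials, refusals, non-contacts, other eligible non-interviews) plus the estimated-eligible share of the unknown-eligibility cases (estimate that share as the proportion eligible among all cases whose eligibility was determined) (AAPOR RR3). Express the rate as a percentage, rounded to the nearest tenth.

39.5%

Numerator: 91
Known eligible: 91 + 9 + 45 + 56 + 12 = 213
e = 213 / (213 + 68) = 213 / 281 = 0.7580
Estimated eligible among unknowns: 0.7580 × 23 = 17.43
Base: 213 + 17.43 = 230.43
RR3 = 91 / 230.43 = 0.3949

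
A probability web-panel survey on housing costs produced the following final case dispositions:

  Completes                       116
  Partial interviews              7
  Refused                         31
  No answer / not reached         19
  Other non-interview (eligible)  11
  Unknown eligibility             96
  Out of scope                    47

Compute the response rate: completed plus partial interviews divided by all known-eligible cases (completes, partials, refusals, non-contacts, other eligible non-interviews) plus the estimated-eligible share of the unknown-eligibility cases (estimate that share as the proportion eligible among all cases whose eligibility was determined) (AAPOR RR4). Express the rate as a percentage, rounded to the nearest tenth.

47.2%

Num = 116 + 7 = 123
Known eligible = 116 + 7 + 31 + 19 + 11 = 184
e = 184 / (184 + 47) = 184 / 231 = 0.7965
Eligible share of unknowns = 0.7965 × 96 = 76.46
Denominator = 184 + 76.46 = 260.46
RR4 = 123 / 260.46 = 0.4722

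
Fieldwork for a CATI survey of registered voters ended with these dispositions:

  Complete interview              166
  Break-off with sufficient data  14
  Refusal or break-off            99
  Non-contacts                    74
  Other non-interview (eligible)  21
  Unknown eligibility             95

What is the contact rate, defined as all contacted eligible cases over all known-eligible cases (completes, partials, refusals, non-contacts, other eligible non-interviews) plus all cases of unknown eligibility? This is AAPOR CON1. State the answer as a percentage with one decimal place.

64.0%

Num: 166 + 14 + 99 + 21 = 300
Base: 166 + 14 + 99 + 74 + 21 + 95 = 469
CON1 = 300 / 469 = 0.6397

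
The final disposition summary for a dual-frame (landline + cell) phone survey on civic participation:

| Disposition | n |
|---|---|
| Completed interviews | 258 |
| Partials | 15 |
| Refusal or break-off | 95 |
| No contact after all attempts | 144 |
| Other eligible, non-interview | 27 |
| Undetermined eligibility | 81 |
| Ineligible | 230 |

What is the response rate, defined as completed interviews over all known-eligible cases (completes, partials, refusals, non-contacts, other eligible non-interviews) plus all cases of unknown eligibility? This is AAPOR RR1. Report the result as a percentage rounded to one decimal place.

41.6%

Num = 258
Denom = 258 + 15 + 95 + 144 + 27 + 81 = 620
RR1 = 258 / 620 = 0.4161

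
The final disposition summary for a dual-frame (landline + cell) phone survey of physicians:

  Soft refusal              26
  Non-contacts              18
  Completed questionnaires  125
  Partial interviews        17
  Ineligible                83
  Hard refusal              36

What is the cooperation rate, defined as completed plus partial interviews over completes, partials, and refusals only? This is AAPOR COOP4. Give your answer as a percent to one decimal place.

Refusal or break-off = 36 + 26 = 62
Top: 125 + 17 = 142
Denominator: 125 + 17 + 62 = 204
COOP4 = 142 / 204 = 0.6961

69.6%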